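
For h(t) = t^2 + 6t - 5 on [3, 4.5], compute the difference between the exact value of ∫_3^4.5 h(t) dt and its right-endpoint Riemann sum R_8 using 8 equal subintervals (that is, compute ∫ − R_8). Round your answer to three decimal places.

Exact integral: ∫_3^4.5 h(t) dt = 47.625.
R_8 ≈ 49.53223.
Error ≈ 47.625 − 49.53223 ≈ -1.907.

-1.907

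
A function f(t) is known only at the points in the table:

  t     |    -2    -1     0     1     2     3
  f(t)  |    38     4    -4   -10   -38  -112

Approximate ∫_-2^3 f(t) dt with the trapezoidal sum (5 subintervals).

Δt = 1.
T_5 = (1/2)·[38 + 2·4 + 2·(-4) + 2·(-10) + 2·(-38) + (-112)] = -85.

-85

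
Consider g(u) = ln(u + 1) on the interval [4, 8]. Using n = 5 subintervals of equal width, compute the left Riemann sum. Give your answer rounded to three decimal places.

Δu = (8 − 4)/5 = 0.8.
Left endpoints: 4, 4.8, 5.6, 6.4, 7.2.
g(4) ≈ 1.609, g(4.8) ≈ 1.758, g(5.6) ≈ 1.887, g(6.4) ≈ 2.001, g(7.2) ≈ 2.104.
Sum = Δu · [g(4) + g(4.8) + g(5.6) + g(6.4) + g(7.2)].
Sum ≈ 7.488.

7.488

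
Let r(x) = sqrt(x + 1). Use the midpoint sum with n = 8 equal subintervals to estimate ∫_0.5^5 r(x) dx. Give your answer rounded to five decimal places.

Δx = (5 − 0.5)/8 = 0.5625.
Midpoints: 0.78125, 1.34375, 1.90625, 2.46875, 3.03125, 3.59375, 4.15625, 4.71875.
r(0.78125) ≈ 1.33463, r(1.34375) ≈ 1.53093, r(1.90625) ≈ 1.70477, r(2.46875) ≈ 1.86246, r(3.03125) ≈ 2.00780, r(3.59375) ≈ 2.14330, r(4.15625) ≈ 2.27074, r(4.71875) ≈ 2.39139.
Sum = Δx · [r(0.78125) + r(1.34375) + r(1.90625) + ...].
Sum ≈ 8.57589.

8.57589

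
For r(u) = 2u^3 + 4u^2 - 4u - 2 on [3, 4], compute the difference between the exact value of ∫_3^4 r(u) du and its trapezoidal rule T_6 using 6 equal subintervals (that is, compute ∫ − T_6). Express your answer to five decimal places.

-0.11574

Exact integral: ∫_3^4 r(u) du ≈ 120.8333333.
T_6 ≈ 120.9490741.
Error ≈ 120.8333333 − 120.9490741 ≈ -0.11574.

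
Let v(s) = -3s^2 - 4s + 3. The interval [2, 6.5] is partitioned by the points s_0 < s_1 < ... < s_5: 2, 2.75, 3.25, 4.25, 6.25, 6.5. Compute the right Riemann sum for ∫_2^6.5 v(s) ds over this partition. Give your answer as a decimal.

Subinterval widths: 0.75, 0.5, 1, 2, 0.25.
Right endpoints: 2.75, 3.25, 4.25, 6.25, 6.5.
v(2.75) = -30.6875, v(3.25) = -41.6875, v(4.25) = -68.1875, v(6.25) = -139.1875, v(6.5) = -149.75.
Sum = Σ Δs_i · v(s_i).
Sum = -427.859375.

-427.859375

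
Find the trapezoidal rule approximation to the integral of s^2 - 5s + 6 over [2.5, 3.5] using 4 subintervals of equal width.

0.09375

Δs = (3.5 − 2.5)/4 = 0.25.
f(2.5) = -0.25, f(2.75) = -0.1875, f(3) = 0, f(3.25) = 0.3125, f(3.5) = 0.75.
T_4 = (Δs/2)·[f(s_0) + 2f(s_1) + 2f(s_2) + 2f(s_3) + f(s_4)].
Sum = 0.09375.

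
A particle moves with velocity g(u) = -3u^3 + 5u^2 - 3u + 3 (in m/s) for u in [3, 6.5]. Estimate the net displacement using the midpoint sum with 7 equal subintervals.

-901.9609375

Δu = (6.5 − 3)/7 = 0.5.
Midpoints: 3.25, 3.75, 4.25, 4.75, 5.25, 5.75, 6.25.
g(3.25) = -56.921875, g(3.75) = -96.140625, g(4.25) = -149.734375, g(4.75) = -219.953125, g(5.25) = -309.046875, g(5.75) = -419.265625, g(6.25) = -552.859375.
Sum = Δu · [g(3.25) + g(3.75) + g(4.25) + ...].
Sum = -901.9609375.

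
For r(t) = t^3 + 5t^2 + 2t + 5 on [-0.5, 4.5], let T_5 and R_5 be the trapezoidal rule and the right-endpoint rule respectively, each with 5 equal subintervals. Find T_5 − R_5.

-100.625

T_5 = 308.75.
R_5 = 409.375.
T_5 − R_5 = -100.625.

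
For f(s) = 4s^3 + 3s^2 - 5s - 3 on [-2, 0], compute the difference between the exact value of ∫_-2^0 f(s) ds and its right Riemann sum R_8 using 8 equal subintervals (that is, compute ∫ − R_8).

-1.0625

Exact integral: ∫_-2^0 f(s) ds = -4.
R_8 = -2.9375.
Error = -4 − (-2.9375) = -1.0625.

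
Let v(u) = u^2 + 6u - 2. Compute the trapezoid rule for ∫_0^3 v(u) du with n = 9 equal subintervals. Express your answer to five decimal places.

Δu = (3 − 0)/9 = 1/3.
v(0) = -2, v(1/3) = 1/9, v(2/3) = 22/9, v(1) = 5, v(4/3) = 70/9, v(5/3) = 97/9, v(2) = 14, v(7/3) = 157/9, v(8/3) = 190/9, v(3) = 25.
T_9 = (Δu/2)·[v(u_0) + 2v(u_1) + ... + 2v(u_{8}) + v(u_9)].
Sum ≈ 30.05556.

30.05556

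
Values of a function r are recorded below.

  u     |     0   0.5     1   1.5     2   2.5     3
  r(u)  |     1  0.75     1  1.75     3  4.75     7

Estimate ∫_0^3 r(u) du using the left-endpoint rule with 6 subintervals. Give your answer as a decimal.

Δu = 0.5.
Sum = 0.5·[1 + 0.75 + 1 + 1.75 + 3 + 4.75] = 6.125.

6.125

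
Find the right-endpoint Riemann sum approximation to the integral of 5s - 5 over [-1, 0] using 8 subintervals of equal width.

-7.1875

Δs = (0 − (-1))/8 = 0.125.
Right endpoints: -0.875, -0.75, -0.625, -0.5, -0.375, -0.25, -0.125, 0.
f(-0.875) = -9.375, f(-0.75) = -8.75, f(-0.625) = -8.125, f(-0.5) = -7.5, f(-0.375) = -6.875, f(-0.25) = -6.25, f(-0.125) = -5.625, f(0) = -5.
Sum = Δs · [f(-0.875) + f(-0.75) + f(-0.625) + ...].
Sum = -7.1875.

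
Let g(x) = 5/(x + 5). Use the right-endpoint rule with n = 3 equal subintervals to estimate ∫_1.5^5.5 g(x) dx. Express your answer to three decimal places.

2.213

Δx = (5.5 − 1.5)/3 = 4/3.
Right endpoints: 17/6, 25/6, 5.5.
g(17/6) = 30/47, g(25/6) = 6/11, g(5.5) = 10/21.
Sum = Δx · [g(17/6) + g(25/6) + g(5.5)].
Sum ≈ 2.213.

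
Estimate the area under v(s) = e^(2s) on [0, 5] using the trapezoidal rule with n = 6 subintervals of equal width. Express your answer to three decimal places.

Δs = (5 − 0)/6 = 5/6.
v(0) ≈ 1.000, v(5/6) ≈ 5.294, v(5/3) ≈ 28.032, v(2.5) ≈ 148.413, v(10/3) ≈ 785.772, v(25/6) ≈ 4160.262, v(5) ≈ 22026.466.
T_6 = (Δs/2)·[v(s_0) + 2v(s_1) + ... + 2v(s_{5}) + v(s_6)].
Sum ≈ 13451.255.

13451.255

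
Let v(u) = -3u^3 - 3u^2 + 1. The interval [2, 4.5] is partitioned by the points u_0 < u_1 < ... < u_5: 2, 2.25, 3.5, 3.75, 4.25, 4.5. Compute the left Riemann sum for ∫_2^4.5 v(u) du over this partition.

-280.859375

Subinterval widths: 0.25, 1.25, 0.25, 0.5, 0.25.
Left endpoints: 2, 2.25, 3.5, 3.75, 4.25.
v(2) = -35, v(2.25) = -48.359375, v(3.5) = -164.375, v(3.75) = -199.390625, v(4.25) = -283.484375.
Sum = Σ Δu_i · v(u_i).
Sum = -280.859375.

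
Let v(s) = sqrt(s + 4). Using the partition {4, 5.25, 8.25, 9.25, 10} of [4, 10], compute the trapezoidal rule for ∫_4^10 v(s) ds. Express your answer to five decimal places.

19.81887

Subinterval widths: 1.25, 3, 1, 0.75.
v(4) ≈ 2.82843, v(5.25) ≈ 3.04138, v(8.25) ≈ 3.50000, v(9.25) ≈ 3.64005, v(10) ≈ 3.74166.
On each subinterval the trapezoid contributes (Δs_i/2)·[v(s_{i-1}) + v(s_i)].
Sum ≈ 19.81887.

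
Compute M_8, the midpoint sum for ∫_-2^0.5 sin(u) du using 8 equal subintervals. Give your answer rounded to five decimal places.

Δu = (0.5 − (-2))/8 = 0.3125.
Midpoints: -1.84375, -1.53125, -1.21875, -0.90625, -0.59375, -0.28125, 0.03125, 0.34375.
f(-1.84375) ≈ -0.96298, f(-1.53125) ≈ -0.99922, f(-1.21875) ≈ -0.93867, f(-0.90625) ≈ -0.78720, f(-0.59375) ≈ -0.55947, f(-0.28125) ≈ -0.27756, f(0.03125) ≈ 0.03124, f(0.34375) ≈ 0.33702.
Sum = Δu · [f(-1.84375) + f(-1.53125) + f(-1.21875) + ...].
Sum ≈ -1.29901.

-1.29901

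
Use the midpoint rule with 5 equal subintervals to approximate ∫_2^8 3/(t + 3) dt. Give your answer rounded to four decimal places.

Δt = (8 − 2)/5 = 1.2.
Midpoints: 2.6, 3.8, 5, 6.2, 7.4.
f(2.6) = 15/28, f(3.8) = 15/34, f(5) = 0.375, f(6.2) = 15/46, f(7.4) = 15/52.
Sum = Δt · [f(2.6) + f(3.8) + f(5) + f(6.2) + f(7.4)].
Sum ≈ 2.3597.

2.3597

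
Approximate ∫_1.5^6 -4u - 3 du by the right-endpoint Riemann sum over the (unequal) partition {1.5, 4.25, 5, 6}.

Subinterval widths: 2.75, 0.75, 1.
Right endpoints: 4.25, 5, 6.
f(4.25) = -20, f(5) = -23, f(6) = -27.
Sum = Σ Δu_i · f(u_i).
Sum = -99.25.

-99.25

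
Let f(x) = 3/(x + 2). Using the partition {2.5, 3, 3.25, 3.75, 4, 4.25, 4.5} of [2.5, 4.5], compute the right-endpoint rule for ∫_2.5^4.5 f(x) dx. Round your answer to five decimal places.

1.06411

Subinterval widths: 0.5, 0.25, 0.5, 0.25, 0.25, 0.25.
Right endpoints: 3, 3.25, 3.75, 4, 4.25, 4.5.
f(3) = 0.6, f(3.25) = 4/7, f(3.75) = 12/23, f(4) = 0.5, f(4.25) = 0.48, f(4.5) = 6/13.
Sum = Σ Δx_i · f(x_i).
Sum ≈ 1.06411.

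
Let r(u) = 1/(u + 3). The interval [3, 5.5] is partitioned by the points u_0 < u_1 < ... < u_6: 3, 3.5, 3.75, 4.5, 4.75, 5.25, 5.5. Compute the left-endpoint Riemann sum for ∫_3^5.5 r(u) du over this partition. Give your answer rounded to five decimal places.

Subinterval widths: 0.5, 0.25, 0.75, 0.25, 0.5, 0.25.
Left endpoints: 3, 3.5, 3.75, 4.5, 4.75, 5.25.
r(3) = 1/6, r(3.5) = 2/13, r(3.75) = 4/27, r(4.5) = 2/15, r(4.75) = 4/31, r(5.25) = 4/33.
Sum = Σ Δu_i · r(u_i).
Sum ≈ 0.36106.

0.36106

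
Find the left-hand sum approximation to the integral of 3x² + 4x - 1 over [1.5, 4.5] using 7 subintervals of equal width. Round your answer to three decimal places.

Δx = (4.5 − 1.5)/7 = 3/7.
Left endpoints: 1.5, 27/14, 33/14, 39/14, 45/14, 51/14, 57/14.
f(1.5) = 11.75, f(27/14) = 3503/196, f(33/14) = 4919/196, f(39/14) = 6551/196, f(45/14) = 8399/196, f(51/14) = 10463/196, f(57/14) = 12743/196.
Sum = Δx · [f(1.5) + f(27/14) + f(33/14) + ...].
Sum ≈ 106.883.

106.883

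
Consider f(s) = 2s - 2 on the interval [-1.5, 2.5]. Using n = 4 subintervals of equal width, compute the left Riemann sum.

-8

Δs = (2.5 − (-1.5))/4 = 1.
Left endpoints: -1.5, -0.5, 0.5, 1.5.
f(-1.5) = -5, f(-0.5) = -3, f(0.5) = -1, f(1.5) = 1.
Sum = Δs · [f(-1.5) + f(-0.5) + f(0.5) + f(1.5)].
Sum = -8.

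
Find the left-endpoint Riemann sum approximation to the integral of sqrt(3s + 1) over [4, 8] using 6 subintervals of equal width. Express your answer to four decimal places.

16.8926

Δs = (8 − 4)/6 = 2/3.
Left endpoints: 4, 14/3, 16/3, 6, 20/3, 22/3.
f(4) ≈ 3.6056, f(14/3) ≈ 3.8730, f(16/3) ≈ 4.1231, f(6) ≈ 4.3589, f(20/3) ≈ 4.5826, f(22/3) ≈ 4.7958.
Sum = Δs · [f(4) + f(14/3) + f(16/3) + ...].
Sum ≈ 16.8926.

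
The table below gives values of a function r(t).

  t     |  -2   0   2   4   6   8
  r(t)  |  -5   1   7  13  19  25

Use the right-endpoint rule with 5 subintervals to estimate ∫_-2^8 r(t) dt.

Δt = 2.
Sum = 2·[1 + 7 + 13 + 19 + 25] = 130.

130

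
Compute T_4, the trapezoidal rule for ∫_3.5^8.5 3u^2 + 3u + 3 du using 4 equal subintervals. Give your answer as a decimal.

680.15625

Δu = (8.5 − 3.5)/4 = 1.25.
f(3.5) = 50.25, f(4.75) = 84.9375, f(6) = 129, f(7.25) = 182.4375, f(8.5) = 245.25.
T_4 = (Δu/2)·[f(u_0) + 2f(u_1) + 2f(u_2) + 2f(u_3) + f(u_4)].
Sum = 680.15625.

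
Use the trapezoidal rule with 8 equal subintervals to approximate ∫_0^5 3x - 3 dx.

22.5

Δx = (5 − 0)/8 = 0.625.
f(0) = -3, f(0.625) = -1.125, f(1.25) = 0.75, f(1.875) = 2.625, f(2.5) = 4.5, f(3.125) = 6.375, f(3.75) = 8.25, f(4.375) = 10.125, f(5) = 12.
T_8 = (Δx/2)·[f(x_0) + 2f(x_1) + ... + 2f(x_{7}) + f(x_8)].
Sum = 22.5.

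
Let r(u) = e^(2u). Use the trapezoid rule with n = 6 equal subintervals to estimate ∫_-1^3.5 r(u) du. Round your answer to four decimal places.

647.3862

Δu = (3.5 − (-1))/6 = 0.75.
r(-1) ≈ 0.1353, r(-0.25) ≈ 0.6065, r(0.5) ≈ 2.7183, r(1.25) ≈ 12.1825, r(2) ≈ 54.5982, r(2.75) ≈ 244.6919, r(3.5) ≈ 1096.6332.
T_6 = (Δu/2)·[r(u_0) + 2r(u_1) + ... + 2r(u_{5}) + r(u_6)].
Sum ≈ 647.3862.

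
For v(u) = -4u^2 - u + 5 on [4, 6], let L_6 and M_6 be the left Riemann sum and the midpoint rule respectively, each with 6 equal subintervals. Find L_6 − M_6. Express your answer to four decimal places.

13.4444

L_6 ≈ -189.148148.
M_6 ≈ -202.592593.
L_6 − M_6 ≈ 13.4444.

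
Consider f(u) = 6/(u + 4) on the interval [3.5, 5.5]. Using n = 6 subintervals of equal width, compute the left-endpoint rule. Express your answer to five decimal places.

1.44677

Δu = (5.5 − 3.5)/6 = 1/3.
Left endpoints: 3.5, 23/6, 25/6, 4.5, 29/6, 31/6.
f(3.5) = 0.8, f(23/6) = 36/47, f(25/6) = 36/49, f(4.5) = 12/17, f(29/6) = 36/53, f(31/6) = 36/55.
Sum = Δu · [f(3.5) + f(23/6) + f(25/6) + ...].
Sum ≈ 1.44677.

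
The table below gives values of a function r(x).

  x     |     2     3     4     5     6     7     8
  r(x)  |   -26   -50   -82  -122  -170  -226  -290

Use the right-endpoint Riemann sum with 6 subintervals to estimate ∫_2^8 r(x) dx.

Δx = 1.
Sum = 1·[(-50) + (-82) + (-122) + (-170) + (-226) + (-290)] = -940.

-940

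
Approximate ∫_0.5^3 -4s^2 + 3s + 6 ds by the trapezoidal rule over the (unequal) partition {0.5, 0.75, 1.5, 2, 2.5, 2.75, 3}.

Subinterval widths: 0.25, 0.75, 0.5, 0.5, 0.25, 0.25.
f(0.5) = 6.5, f(0.75) = 6, f(1.5) = 1.5, f(2) = -4, f(2.5) = -11.5, f(2.75) = -16, f(3) = -21.
On each subinterval the trapezoid contributes (Δs_i/2)·[f(s_{i-1}) + f(s_i)].
Sum = -8.1875.

-8.1875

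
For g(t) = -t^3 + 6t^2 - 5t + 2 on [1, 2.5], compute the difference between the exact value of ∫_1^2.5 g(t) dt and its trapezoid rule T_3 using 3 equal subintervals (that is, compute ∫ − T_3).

Exact integral: ∫_1^2.5 g(t) dt = 9.609375.
T_3 = 9.65625.
Error = 9.609375 − 9.65625 = -0.046875.

-0.046875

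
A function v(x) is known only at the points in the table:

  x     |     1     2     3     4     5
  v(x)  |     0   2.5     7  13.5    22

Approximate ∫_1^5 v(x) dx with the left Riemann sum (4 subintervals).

Δx = 1.
Sum = 1·[0 + 2.5 + 7 + 13.5] = 23.

23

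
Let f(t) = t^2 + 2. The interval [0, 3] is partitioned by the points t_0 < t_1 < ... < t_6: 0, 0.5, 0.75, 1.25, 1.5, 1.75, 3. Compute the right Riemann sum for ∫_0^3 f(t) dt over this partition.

19.625

Subinterval widths: 0.5, 0.25, 0.5, 0.25, 0.25, 1.25.
Right endpoints: 0.5, 0.75, 1.25, 1.5, 1.75, 3.
f(0.5) = 2.25, f(0.75) = 2.5625, f(1.25) = 3.5625, f(1.5) = 4.25, f(1.75) = 5.0625, f(3) = 11.
Sum = Σ Δt_i · f(t_i).
Sum = 19.625.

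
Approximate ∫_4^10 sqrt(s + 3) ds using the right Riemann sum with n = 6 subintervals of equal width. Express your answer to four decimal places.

Δs = (10 − 4)/6 = 1.
Right endpoints: 5, 6, 7, 8, 9, 10.
f(5) ≈ 2.8284, f(6) ≈ 3.0000, f(7) ≈ 3.1623, f(8) ≈ 3.3166, f(9) ≈ 3.4641, f(10) ≈ 3.6056.
Sum = Δs · [f(5) + f(6) + f(7) + ...].
Sum ≈ 19.3770.

19.3770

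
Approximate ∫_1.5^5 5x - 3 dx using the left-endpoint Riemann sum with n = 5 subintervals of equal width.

40.25

Δx = (5 − 1.5)/5 = 0.7.
Left endpoints: 1.5, 2.2, 2.9, 3.6, 4.3.
f(1.5) = 4.5, f(2.2) = 8, f(2.9) = 11.5, f(3.6) = 15, f(4.3) = 18.5.
Sum = Δx · [f(1.5) + f(2.2) + f(2.9) + f(3.6) + f(4.3)].
Sum = 40.25.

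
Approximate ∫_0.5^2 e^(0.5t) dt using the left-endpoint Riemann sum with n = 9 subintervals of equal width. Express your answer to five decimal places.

2.75065

Δt = (2 − 0.5)/9 = 1/6.
Left endpoints: 0.5, 2/3, 5/6, 1, 7/6, 4/3, 1.5, 5/3, 11/6.
f(0.5) ≈ 1.28403, f(2/3) ≈ 1.39561, f(5/6) ≈ 1.51690, f(1) ≈ 1.64872, f(7/6) ≈ 1.79200, f(4/3) ≈ 1.94773, f(1.5) ≈ 2.11700, f(5/3) ≈ 2.30098, f(11/6) ≈ 2.50094.
Sum = Δt · [f(0.5) + f(2/3) + f(5/6) + ...].
Sum ≈ 2.75065.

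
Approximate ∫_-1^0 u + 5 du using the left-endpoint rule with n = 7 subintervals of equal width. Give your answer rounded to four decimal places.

Δu = (0 − (-1))/7 = 1/7.
Left endpoints: -1, -6/7, -5/7, -4/7, -3/7, -2/7, -1/7.
f(-1) = 4, f(-6/7) = 29/7, f(-5/7) = 30/7, f(-4/7) = 31/7, f(-3/7) = 32/7, f(-2/7) = 33/7, f(-1/7) = 34/7.
Sum = Δu · [f(-1) + f(-6/7) + f(-5/7) + ...].
Sum ≈ 4.4286.

4.4286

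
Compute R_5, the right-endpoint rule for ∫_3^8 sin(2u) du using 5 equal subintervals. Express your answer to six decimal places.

0.611468

Δu = (8 − 3)/5 = 1.
Right endpoints: 4, 5, 6, 7, 8.
f(4) ≈ 0.989358, f(5) ≈ -0.544021, f(6) ≈ -0.536573, f(7) ≈ 0.990607, f(8) ≈ -0.287903.
Sum = Δu · [f(4) + f(5) + f(6) + f(7) + f(8)].
Sum ≈ 0.611468.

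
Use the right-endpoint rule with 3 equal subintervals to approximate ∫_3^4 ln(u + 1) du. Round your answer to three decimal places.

1.539

Δu = (4 − 3)/3 = 1/3.
Right endpoints: 10/3, 11/3, 4.
f(10/3) ≈ 1.466, f(11/3) ≈ 1.540, f(4) ≈ 1.609.
Sum = Δu · [f(10/3) + f(11/3) + f(4)].
Sum ≈ 1.539.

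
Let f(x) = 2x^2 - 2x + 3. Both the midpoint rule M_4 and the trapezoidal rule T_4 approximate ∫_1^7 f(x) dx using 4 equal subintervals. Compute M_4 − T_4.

-6.75

M_4 = 195.75.
T_4 = 202.5.
M_4 − T_4 = -6.75.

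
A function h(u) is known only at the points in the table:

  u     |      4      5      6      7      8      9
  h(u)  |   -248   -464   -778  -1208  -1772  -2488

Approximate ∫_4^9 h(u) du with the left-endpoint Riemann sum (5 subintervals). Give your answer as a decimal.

-4470

Δu = 1.
Sum = 1·[(-248) + (-464) + (-778) + (-1208) + (-1772)] = -4470.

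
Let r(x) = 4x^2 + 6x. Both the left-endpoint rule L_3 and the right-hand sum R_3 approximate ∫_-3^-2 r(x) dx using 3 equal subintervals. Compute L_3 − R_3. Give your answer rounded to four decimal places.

L_3 ≈ 12.740741.
R_3 ≈ 8.074074.
L_3 − R_3 ≈ 4.6667.

4.6667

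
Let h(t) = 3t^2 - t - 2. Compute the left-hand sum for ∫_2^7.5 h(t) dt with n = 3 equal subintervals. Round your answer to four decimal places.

247.3472

Δt = (7.5 − 2)/3 = 11/6.
Left endpoints: 2, 23/6, 17/3.
h(2) = 8, h(23/6) = 38.25, h(17/3) = 266/3.
Sum = Δt · [h(2) + h(23/6) + h(17/3)].
Sum ≈ 247.3472.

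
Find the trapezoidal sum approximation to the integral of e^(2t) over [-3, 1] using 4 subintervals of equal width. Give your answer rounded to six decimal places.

4.849418

Δt = (1 − (-3))/4 = 1.
f(-3) ≈ 0.002479, f(-2) ≈ 0.018316, f(-1) ≈ 0.135335, f(0) ≈ 1.000000, f(1) ≈ 7.389056.
T_4 = (Δt/2)·[f(t_0) + 2f(t_1) + 2f(t_2) + 2f(t_3) + f(t_4)].
Sum ≈ 4.849418.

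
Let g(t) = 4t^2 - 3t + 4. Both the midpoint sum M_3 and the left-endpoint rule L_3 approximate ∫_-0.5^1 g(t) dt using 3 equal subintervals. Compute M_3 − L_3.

-0.75

M_3 = 6.25.
L_3 = 7.
M_3 − L_3 = -0.75.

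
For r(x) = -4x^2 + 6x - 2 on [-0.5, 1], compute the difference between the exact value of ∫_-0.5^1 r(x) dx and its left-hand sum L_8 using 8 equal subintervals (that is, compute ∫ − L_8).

Exact integral: ∫_-0.5^1 r(x) dx = -2.25.
L_8 = -2.84765625.
Error = -2.25 − (-2.84765625) = 0.59765625.

0.59765625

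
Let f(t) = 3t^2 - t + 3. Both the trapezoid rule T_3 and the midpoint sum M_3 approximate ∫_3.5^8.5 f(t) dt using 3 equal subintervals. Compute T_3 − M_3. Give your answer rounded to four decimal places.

T_3 ≈ 563.194444.
M_3 ≈ 552.777778.
T_3 − M_3 ≈ 10.4167.

10.4167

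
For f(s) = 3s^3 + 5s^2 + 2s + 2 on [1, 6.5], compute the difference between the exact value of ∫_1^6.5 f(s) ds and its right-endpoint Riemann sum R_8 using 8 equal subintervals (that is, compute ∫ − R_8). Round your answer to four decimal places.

Exact integral: ∫_1^6.5 f(s) ds ≈ 1846.338542.
R_8 ≈ 2219.983154.
Error ≈ 1846.338542 − 2219.983154 ≈ -373.6446.

-373.6446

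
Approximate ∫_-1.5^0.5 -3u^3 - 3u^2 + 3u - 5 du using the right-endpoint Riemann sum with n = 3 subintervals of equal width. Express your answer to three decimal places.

-12.028

Δu = (0.5 − (-1.5))/3 = 2/3.
Right endpoints: -5/6, -1/6, 0.5.
f(-5/6) = -565/72, f(-1/6) = -401/72, f(0.5) = -4.625.
Sum = Δu · [f(-5/6) + f(-1/6) + f(0.5)].
Sum ≈ -12.028.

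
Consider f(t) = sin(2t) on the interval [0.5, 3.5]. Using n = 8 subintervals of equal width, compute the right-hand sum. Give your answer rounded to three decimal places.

-0.136

Δt = (3.5 − 0.5)/8 = 0.375.
Right endpoints: 0.875, 1.25, 1.625, 2, 2.375, 2.75, 3.125, 3.5.
f(0.875) ≈ 0.984, f(1.25) ≈ 0.598, f(1.625) ≈ -0.108, f(2) ≈ -0.757, f(2.375) ≈ -0.999, f(2.75) ≈ -0.706, f(3.125) ≈ -0.033, f(3.5) ≈ 0.657.
Sum = Δt · [f(0.875) + f(1.25) + f(1.625) + ...].
Sum ≈ -0.136.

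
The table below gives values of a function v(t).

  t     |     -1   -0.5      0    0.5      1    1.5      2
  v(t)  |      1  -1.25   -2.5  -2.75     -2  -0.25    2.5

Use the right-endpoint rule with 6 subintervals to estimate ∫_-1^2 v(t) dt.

Δt = 0.5.
Sum = 0.5·[(-1.25) + (-2.5) + (-2.75) + (-2) + (-0.25) + 2.5] = -3.125.

-3.125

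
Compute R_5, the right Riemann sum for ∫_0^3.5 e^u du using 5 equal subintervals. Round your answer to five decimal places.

44.65665

Δu = (3.5 − 0)/5 = 0.7.
Right endpoints: 0.7, 1.4, 2.1, 2.8, 3.5.
f(0.7) ≈ 2.01375, f(1.4) ≈ 4.05520, f(2.1) ≈ 8.16617, f(2.8) ≈ 16.44465, f(3.5) ≈ 33.11545.
Sum = Δu · [f(0.7) + f(1.4) + f(2.1) + f(2.8) + f(3.5)].
Sum ≈ 44.65665.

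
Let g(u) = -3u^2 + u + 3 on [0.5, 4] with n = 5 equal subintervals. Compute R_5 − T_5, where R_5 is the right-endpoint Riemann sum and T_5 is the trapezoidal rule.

-15.3125

R_5 = -61.67.
T_5 = -46.3575.
R_5 − T_5 = -15.3125.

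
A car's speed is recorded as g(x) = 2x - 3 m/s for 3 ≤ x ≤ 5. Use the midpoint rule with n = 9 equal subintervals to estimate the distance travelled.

Δx = (5 − 3)/9 = 2/9.
Midpoints: 28/9, 10/3, 32/9, 34/9, 4, 38/9, 40/9, 14/3, 44/9.
g(28/9) = 29/9, g(10/3) = 11/3, g(32/9) = 37/9, g(34/9) = 41/9, g(4) = 5, g(38/9) = 49/9, g(40/9) = 53/9, g(14/3) = 19/3, g(44/9) = 61/9.
Sum = Δx · [g(28/9) + g(10/3) + g(32/9) + ...].
Sum = 10.

10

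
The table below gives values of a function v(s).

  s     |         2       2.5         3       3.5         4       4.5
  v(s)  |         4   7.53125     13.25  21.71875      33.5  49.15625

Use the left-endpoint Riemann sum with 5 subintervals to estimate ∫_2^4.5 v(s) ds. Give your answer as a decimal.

Δs = 0.5.
Sum = 0.5·[4 + 7.53125 + 13.25 + 21.71875 + 33.5] = 40.

40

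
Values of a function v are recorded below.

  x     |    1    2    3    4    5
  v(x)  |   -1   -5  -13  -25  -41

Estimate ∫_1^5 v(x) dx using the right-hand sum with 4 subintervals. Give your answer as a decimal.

Δx = 1.
Sum = 1·[(-5) + (-13) + (-25) + (-41)] = -84.

-84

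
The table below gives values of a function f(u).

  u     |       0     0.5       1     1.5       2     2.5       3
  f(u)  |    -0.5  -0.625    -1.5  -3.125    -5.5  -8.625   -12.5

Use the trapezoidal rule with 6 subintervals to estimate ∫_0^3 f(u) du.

-12.9375

Δu = 0.5.
T_6 = (0.5/2)·[(-0.5) + 2·(-0.625) + 2·(-1.5) + 2·(-3.125) + 2·(-5.5) + 2·(-8.625) + (-12.5)] = -12.9375.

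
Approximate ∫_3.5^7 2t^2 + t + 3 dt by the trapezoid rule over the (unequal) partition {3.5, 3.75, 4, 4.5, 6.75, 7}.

232.8125

Subinterval widths: 0.25, 0.25, 0.5, 2.25, 0.25.
f(3.5) = 31, f(3.75) = 34.875, f(4) = 39, f(4.5) = 48, f(6.75) = 100.875, f(7) = 108.
On each subinterval the trapezoid contributes (Δt_i/2)·[f(t_{i-1}) + f(t_i)].
Sum = 232.8125.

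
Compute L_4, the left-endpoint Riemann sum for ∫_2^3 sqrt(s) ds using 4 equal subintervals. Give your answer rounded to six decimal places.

Δs = (3 − 2)/4 = 0.25.
Left endpoints: 2, 2.25, 2.5, 2.75.
f(2) ≈ 1.414214, f(2.25) ≈ 1.500000, f(2.5) ≈ 1.581139, f(2.75) ≈ 1.658312.
Sum = Δs · [f(2) + f(2.25) + f(2.5) + f(2.75)].
Sum ≈ 1.538416.

1.538416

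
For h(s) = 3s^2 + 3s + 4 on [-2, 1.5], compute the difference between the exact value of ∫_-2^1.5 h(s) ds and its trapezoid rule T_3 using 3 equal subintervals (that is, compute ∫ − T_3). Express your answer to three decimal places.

-2.382

Exact integral: ∫_-2^1.5 h(s) ds = 22.75.
T_3 ≈ 25.13194.
Error ≈ 22.75 − 25.13194 ≈ -2.382.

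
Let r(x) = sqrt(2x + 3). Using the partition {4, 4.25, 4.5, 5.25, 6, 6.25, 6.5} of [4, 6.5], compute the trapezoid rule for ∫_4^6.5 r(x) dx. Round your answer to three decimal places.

9.171

Subinterval widths: 0.25, 0.25, 0.75, 0.75, 0.25, 0.25.
r(4) ≈ 3.317, r(4.25) ≈ 3.391, r(4.5) ≈ 3.464, r(5.25) ≈ 3.674, r(6) ≈ 3.873, r(6.25) ≈ 3.937, r(6.5) ≈ 4.000.
On each subinterval the trapezoid contributes (Δx_i/2)·[r(x_{i-1}) + r(x_i)].
Sum ≈ 9.171.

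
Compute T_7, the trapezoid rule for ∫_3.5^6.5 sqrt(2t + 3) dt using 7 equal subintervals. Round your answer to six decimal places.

10.791394

Δt = (6.5 − 3.5)/7 = 3/7.
f(3.5) ≈ 3.162278, f(55/14) ≈ 3.295018, f(61/14) ≈ 3.422614, f(67/14) ≈ 3.545621, f(73/14) ≈ 3.664502, f(79/14) ≈ 3.779645, f(85/14) ≈ 3.891382, f(6.5) ≈ 4.000000.
T_7 = (Δt/2)·[f(t_0) + 2f(t_1) + ... + 2f(t_{6}) + f(t_7)].
Sum ≈ 10.791394.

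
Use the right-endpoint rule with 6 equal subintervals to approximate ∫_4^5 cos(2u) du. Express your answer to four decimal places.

-0.8174

Δu = (5 − 4)/6 = 1/6.
Right endpoints: 25/6, 13/3, 4.5, 14/3, 29/6, 5.
f(25/6) ≈ -0.4612, f(13/3) ≈ -0.7261, f(4.5) ≈ -0.9111, f(14/3) ≈ -0.9958, f(29/6) ≈ -0.9709, f(5) ≈ -0.8391.
Sum = Δu · [f(25/6) + f(13/3) + f(4.5) + ...].
Sum ≈ -0.8174.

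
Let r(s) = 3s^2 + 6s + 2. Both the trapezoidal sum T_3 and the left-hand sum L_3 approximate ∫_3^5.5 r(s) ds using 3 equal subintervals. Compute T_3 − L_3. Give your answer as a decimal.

32.8125

T_3 ≈ 208.99306.
L_3 ≈ 176.18056.
T_3 − L_3 = 32.8125.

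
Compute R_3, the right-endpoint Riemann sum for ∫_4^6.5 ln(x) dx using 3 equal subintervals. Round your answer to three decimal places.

Δx = (6.5 − 4)/3 = 5/6.
Right endpoints: 29/6, 17/3, 6.5.
f(29/6) ≈ 1.576, f(17/3) ≈ 1.735, f(6.5) ≈ 1.872.
Sum = Δx · [f(29/6) + f(17/3) + f(6.5)].
Sum ≈ 4.318.

4.318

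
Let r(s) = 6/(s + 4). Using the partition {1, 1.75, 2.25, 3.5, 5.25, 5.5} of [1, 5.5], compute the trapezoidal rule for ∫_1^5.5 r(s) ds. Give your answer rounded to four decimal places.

3.8698

Subinterval widths: 0.75, 0.5, 1.25, 1.75, 0.25.
r(1) = 1.2, r(1.75) = 24/23, r(2.25) = 0.96, r(3.5) = 0.8, r(5.25) = 24/37, r(5.5) = 12/19.
On each subinterval the trapezoid contributes (Δs_i/2)·[r(s_{i-1}) + r(s_i)].
Sum ≈ 3.8698.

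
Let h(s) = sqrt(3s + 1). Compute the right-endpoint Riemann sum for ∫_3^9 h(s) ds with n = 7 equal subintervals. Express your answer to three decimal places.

Δs = (9 − 3)/7 = 6/7.
Right endpoints: 27/7, 33/7, 39/7, 45/7, 51/7, 57/7, 9.
h(27/7) ≈ 3.546, h(33/7) ≈ 3.891, h(39/7) ≈ 4.209, h(45/7) ≈ 4.504, h(51/7) ≈ 4.781, h(57/7) ≈ 5.043, h(9) ≈ 5.292.
Sum = Δs · [h(27/7) + h(33/7) + h(39/7) + ...].
Sum ≈ 26.798.

26.798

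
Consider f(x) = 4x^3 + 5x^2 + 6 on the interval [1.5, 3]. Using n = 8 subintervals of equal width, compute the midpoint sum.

124.171875

Δx = (3 − 1.5)/8 = 0.1875.
Midpoints: 1.59375, 1.78125, 1.96875, 2.15625, 2.34375, 2.53125, 2.71875, 2.90625.
f(1.59375) = 285843/8192, f(1.78125) = 364305/8192, f(1.96875) = 457959/8192, f(2.15625) = 568101/8192, f(2.34375) = 696027/8192, f(2.53125) = 843033/8192, f(2.71875) = 1010415/8192, f(2.90625) = 1199469/8192.
Sum = Δx · [f(1.59375) + f(1.78125) + f(1.96875) + ...].
Sum = 124.171875.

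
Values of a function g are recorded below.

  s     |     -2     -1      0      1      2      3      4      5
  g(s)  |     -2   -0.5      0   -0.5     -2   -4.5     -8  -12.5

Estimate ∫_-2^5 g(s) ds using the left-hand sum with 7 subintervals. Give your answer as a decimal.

-17.5

Δs = 1.
Sum = 1·[(-2) + (-0.5) + 0 + (-0.5) + (-2) + (-4.5) + (-8)] = -17.5.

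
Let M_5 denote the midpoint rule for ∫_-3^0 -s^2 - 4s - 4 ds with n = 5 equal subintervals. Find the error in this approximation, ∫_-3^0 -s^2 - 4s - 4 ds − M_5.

-0.09

Exact integral: ∫_-3^0 f(s) ds = -3.
M_5 = -2.91.
Error = -3 − (-2.91) = -0.09.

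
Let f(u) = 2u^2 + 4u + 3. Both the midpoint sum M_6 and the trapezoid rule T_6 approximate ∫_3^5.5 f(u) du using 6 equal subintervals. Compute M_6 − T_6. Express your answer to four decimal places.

-0.2170

M_6 ≈ 142.844329.
T_6 ≈ 143.061343.
M_6 − T_6 ≈ -0.2170.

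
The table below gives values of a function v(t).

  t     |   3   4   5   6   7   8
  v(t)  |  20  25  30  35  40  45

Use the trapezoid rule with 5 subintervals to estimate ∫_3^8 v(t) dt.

Δt = 1.
T_5 = (1/2)·[20 + 2·25 + 2·30 + 2·35 + 2·40 + 45] = 162.5.

162.5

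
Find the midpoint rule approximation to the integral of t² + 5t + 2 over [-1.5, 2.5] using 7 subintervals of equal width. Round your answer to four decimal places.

Δt = (2.5 − (-1.5))/7 = 4/7.
Midpoints: -17/14, -9/14, -1/14, 0.5, 15/14, 23/14, 31/14.
f(-17/14) = -509/196, f(-9/14) = -157/196, f(-1/14) = 323/196, f(0.5) = 4.75, f(15/14) = 1667/196, f(23/14) = 2531/196, f(31/14) = 3523/196.
Sum = Δt · [f(-17/14) + f(-9/14) + f(-1/14) + ...].
Sum ≈ 24.2245.

24.2245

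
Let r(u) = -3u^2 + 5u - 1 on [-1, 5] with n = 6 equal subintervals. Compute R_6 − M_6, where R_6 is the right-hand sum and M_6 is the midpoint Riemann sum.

R_6 = -96.
M_6 = -70.5.
R_6 − M_6 = -25.5.

-25.5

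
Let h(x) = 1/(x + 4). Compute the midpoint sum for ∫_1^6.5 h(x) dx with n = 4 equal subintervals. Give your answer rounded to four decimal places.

0.7395

Δx = (6.5 − 1)/4 = 1.375.
Midpoints: 1.6875, 3.0625, 4.4375, 5.8125.
h(1.6875) = 16/91, h(3.0625) = 16/113, h(4.4375) = 16/135, h(5.8125) = 16/157.
Sum = Δx · [h(1.6875) + h(3.0625) + h(4.4375) + h(5.8125)].
Sum ≈ 0.7395.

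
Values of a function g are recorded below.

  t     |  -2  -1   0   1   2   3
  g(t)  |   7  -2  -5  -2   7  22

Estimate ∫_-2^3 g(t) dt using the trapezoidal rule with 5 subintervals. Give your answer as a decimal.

Δt = 1.
T_5 = (1/2)·[7 + 2·(-2) + 2·(-5) + 2·(-2) + 2·7 + 22] = 12.5.

12.5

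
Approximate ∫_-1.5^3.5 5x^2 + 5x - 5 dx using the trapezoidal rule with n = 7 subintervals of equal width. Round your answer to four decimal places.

Δx = (3.5 − (-1.5))/7 = 5/7.
f(-1.5) = -1.25, f(-11/14) = -1145/196, f(-1/14) = -1045/196, f(9/14) = 55/196, f(19/14) = 2155/196, f(29/14) = 5255/196, f(39/14) = 9355/196, f(3.5) = 73.75.
T_7 = (Δx/2)·[f(x_0) + 2f(x_1) + ... + 2f(x_{6}) + f(x_7)].
Sum ≈ 79.2092.

79.2092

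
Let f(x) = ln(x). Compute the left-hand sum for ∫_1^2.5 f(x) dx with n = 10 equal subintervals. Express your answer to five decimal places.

0.72088

Δx = (2.5 − 1)/10 = 0.15.
Left endpoints: 1, 1.15, 1.3, 1.45, 1.6, 1.75, 1.9, 2.05, 2.2, 2.35.
f(1) ≈ 0.00000, f(1.15) ≈ 0.13976, f(1.3) ≈ 0.26236, f(1.45) ≈ 0.37156, f(1.6) ≈ 0.47000, f(1.75) ≈ 0.55962, f(1.9) ≈ 0.64185, f(2.05) ≈ 0.71784, f(2.2) ≈ 0.78846, f(2.35) ≈ 0.85442.
Sum = Δx · [f(1) + f(1.15) + f(1.3) + ...].
Sum ≈ 0.72088.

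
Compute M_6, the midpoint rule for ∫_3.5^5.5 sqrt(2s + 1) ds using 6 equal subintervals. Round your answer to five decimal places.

6.31423

Δs = (5.5 − 3.5)/6 = 1/3.
Midpoints: 11/3, 4, 13/3, 14/3, 5, 16/3.
f(11/3) ≈ 2.88675, f(4) ≈ 3.00000, f(13/3) ≈ 3.10913, f(14/3) ≈ 3.21455, f(5) ≈ 3.31662, f(16/3) ≈ 3.41565.
Sum = Δs · [f(11/3) + f(4) + f(13/3) + ...].
Sum ≈ 6.31423.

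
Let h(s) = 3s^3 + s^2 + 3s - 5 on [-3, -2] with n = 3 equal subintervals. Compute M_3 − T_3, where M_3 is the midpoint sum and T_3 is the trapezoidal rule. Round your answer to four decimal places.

0.5972

M_3 ≈ -54.717593.
T_3 ≈ -55.314815.
M_3 − T_3 ≈ 0.5972.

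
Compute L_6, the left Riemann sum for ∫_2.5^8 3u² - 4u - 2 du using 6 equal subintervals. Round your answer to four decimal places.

302.8628

Δu = (8 − 2.5)/6 = 11/12.
Left endpoints: 2.5, 41/12, 13/3, 5.25, 37/6, 85/12.
f(2.5) = 6.75, f(41/12) = 929/48, f(13/3) = 37, f(5.25) = 59.6875, f(37/6) = 1049/12, f(85/12) = 120.1875.
Sum = Δu · [f(2.5) + f(41/12) + f(13/3) + ...].
Sum ≈ 302.8628.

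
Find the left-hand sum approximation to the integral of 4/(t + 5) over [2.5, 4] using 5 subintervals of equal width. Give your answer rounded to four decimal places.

Δt = (4 − 2.5)/5 = 0.3.
Left endpoints: 2.5, 2.8, 3.1, 3.4, 3.7.
f(2.5) = 8/15, f(2.8) = 20/39, f(3.1) = 40/81, f(3.4) = 10/21, f(3.7) = 40/87.
Sum = Δt · [f(2.5) + f(2.8) + f(3.1) + f(3.4) + f(3.7)].
Sum ≈ 0.7428.

0.7428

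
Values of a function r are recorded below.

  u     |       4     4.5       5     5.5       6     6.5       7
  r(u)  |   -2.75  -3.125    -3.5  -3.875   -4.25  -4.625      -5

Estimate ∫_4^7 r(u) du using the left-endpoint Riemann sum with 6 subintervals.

-11.0625

Δu = 0.5.
Sum = 0.5·[(-2.75) + (-3.125) + (-3.5) + (-3.875) + (-4.25) + (-4.625)] = -11.0625.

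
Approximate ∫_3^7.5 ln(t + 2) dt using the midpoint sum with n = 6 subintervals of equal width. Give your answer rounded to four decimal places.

8.8423

Δt = (7.5 − 3)/6 = 0.75.
Midpoints: 3.375, 4.125, 4.875, 5.625, 6.375, 7.125.
f(3.375) ≈ 1.6818, f(4.125) ≈ 1.8124, f(4.875) ≈ 1.9279, f(5.625) ≈ 2.0314, f(6.375) ≈ 2.1253, f(7.125) ≈ 2.2110.
Sum = Δt · [f(3.375) + f(4.125) + f(4.875) + ...].
Sum ≈ 8.8423.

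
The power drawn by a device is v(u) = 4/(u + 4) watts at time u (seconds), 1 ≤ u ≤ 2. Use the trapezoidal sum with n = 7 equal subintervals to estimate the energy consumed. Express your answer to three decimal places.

Δu = (2 − 1)/7 = 1/7.
v(1) = 0.8, v(8/7) = 7/9, v(9/7) = 28/37, v(10/7) = 14/19, v(11/7) = 28/39, v(12/7) = 0.7, v(13/7) = 28/41, v(2) = 2/3.
T_7 = (Δu/2)·[v(u_0) + 2v(u_1) + ... + 2v(u_{6}) + v(u_7)].
Sum ≈ 0.729.

0.729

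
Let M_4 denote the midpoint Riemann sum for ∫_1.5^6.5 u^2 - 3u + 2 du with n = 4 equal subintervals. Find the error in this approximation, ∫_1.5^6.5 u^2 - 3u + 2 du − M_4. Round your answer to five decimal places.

0.65104

Exact integral: ∫_1.5^6.5 f(u) du ≈ 40.4166667.
M_4 = 39.765625.
Error ≈ 40.4166667 − 39.765625 ≈ 0.65104.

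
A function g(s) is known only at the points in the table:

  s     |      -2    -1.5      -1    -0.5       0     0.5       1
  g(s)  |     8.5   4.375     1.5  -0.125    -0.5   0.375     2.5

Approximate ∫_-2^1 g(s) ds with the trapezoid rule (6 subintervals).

5.5625

Δs = 0.5.
T_6 = (0.5/2)·[8.5 + 2·4.375 + 2·1.5 + 2·(-0.125) + 2·(-0.5) + 2·0.375 + 2.5] = 5.5625.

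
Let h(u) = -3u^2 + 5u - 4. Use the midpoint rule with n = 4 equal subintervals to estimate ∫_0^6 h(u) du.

-146.625

Δu = (6 − 0)/4 = 1.5.
Midpoints: 0.75, 2.25, 3.75, 5.25.
h(0.75) = -1.9375, h(2.25) = -7.9375, h(3.75) = -27.4375, h(5.25) = -60.4375.
Sum = Δu · [h(0.75) + h(2.25) + h(3.75) + h(5.25)].
Sum = -146.625.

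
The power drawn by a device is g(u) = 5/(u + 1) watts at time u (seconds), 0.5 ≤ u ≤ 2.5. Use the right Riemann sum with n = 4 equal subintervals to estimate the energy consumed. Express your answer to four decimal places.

Δu = (2.5 − 0.5)/4 = 0.5.
Right endpoints: 1, 1.5, 2, 2.5.
g(1) = 2.5, g(1.5) = 2, g(2) = 5/3, g(2.5) = 10/7.
Sum = Δu · [g(1) + g(1.5) + g(2) + g(2.5)].
Sum ≈ 3.7976.

3.7976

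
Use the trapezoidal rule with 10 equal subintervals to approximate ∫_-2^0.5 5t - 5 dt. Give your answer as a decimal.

Δt = (0.5 − (-2))/10 = 0.25.
f(-2) = -15, f(-1.75) = -13.75, f(-1.5) = -12.5, f(-1.25) = -11.25, f(-1) = -10, f(-0.75) = -8.75, f(-0.5) = -7.5, f(-0.25) = -6.25, f(0) = -5, f(0.25) = -3.75, f(0.5) = -2.5.
T_10 = (Δt/2)·[f(t_0) + 2f(t_1) + ... + 2f(t_{9}) + f(t_10)].
Sum = -21.875.

-21.875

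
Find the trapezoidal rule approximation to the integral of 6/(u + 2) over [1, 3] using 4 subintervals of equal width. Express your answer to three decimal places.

Δu = (3 − 1)/4 = 0.5.
f(1) = 2, f(1.5) = 12/7, f(2) = 1.5, f(2.5) = 4/3, f(3) = 1.2.
T_4 = (Δu/2)·[f(u_0) + 2f(u_1) + 2f(u_2) + 2f(u_3) + f(u_4)].
Sum ≈ 3.074.

3.074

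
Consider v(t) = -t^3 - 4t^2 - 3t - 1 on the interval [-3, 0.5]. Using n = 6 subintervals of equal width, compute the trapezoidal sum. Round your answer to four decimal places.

-6.3569

Δt = (0.5 − (-3))/6 = 7/12.
v(-3) = -1, v(-29/12) = -5179/1728, v(-11/6) = -601/216, v(-1.25) = -1.546875, v(-2/3) = -13/27, v(-1/12) = -1343/1728, v(0.5) = -3.625.
T_6 = (Δt/2)·[v(t_0) + 2v(t_1) + ... + 2v(t_{5}) + v(t_6)].
Sum ≈ -6.3569.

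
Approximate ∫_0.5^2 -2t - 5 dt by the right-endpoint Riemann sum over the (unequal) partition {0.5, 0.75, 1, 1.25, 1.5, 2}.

Subinterval widths: 0.25, 0.25, 0.25, 0.25, 0.5.
Right endpoints: 0.75, 1, 1.25, 1.5, 2.
f(0.75) = -6.5, f(1) = -7, f(1.25) = -7.5, f(1.5) = -8, f(2) = -9.
Sum = Σ Δt_i · f(t_i).
Sum = -11.75.

-11.75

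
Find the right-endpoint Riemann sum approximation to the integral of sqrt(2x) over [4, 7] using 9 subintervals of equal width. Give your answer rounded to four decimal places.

Δx = (7 − 4)/9 = 1/3.
Right endpoints: 13/3, 14/3, 5, 16/3, 17/3, 6, 19/3, 20/3, 7.
f(13/3) ≈ 2.9439, f(14/3) ≈ 3.0551, f(5) ≈ 3.1623, f(16/3) ≈ 3.2660, f(17/3) ≈ 3.3665, f(6) ≈ 3.4641, f(19/3) ≈ 3.5590, f(20/3) ≈ 3.6515, f(7) ≈ 3.7417.
Sum = Δx · [f(13/3) + f(14/3) + f(5) + ...].
Sum ≈ 10.0700.

10.0700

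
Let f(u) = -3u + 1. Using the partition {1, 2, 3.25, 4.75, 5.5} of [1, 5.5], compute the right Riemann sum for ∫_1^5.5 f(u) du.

Subinterval widths: 1, 1.25, 1.5, 0.75.
Right endpoints: 2, 3.25, 4.75, 5.5.
f(2) = -5, f(3.25) = -8.75, f(4.75) = -13.25, f(5.5) = -15.5.
Sum = Σ Δu_i · f(u_i).
Sum = -47.4375.

-47.4375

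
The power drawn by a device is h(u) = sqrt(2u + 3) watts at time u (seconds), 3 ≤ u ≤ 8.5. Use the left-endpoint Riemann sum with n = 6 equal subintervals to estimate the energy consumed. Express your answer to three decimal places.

Δu = (8.5 − 3)/6 = 11/12.
Left endpoints: 3, 47/12, 29/6, 5.75, 20/3, 91/12.
h(3) ≈ 3.000, h(47/12) ≈ 3.291, h(29/6) ≈ 3.559, h(5.75) ≈ 3.808, h(20/3) ≈ 4.041, h(91/12) ≈ 4.262.
Sum = Δu · [h(3) + h(47/12) + h(29/6) + ...].
Sum ≈ 20.132.

20.132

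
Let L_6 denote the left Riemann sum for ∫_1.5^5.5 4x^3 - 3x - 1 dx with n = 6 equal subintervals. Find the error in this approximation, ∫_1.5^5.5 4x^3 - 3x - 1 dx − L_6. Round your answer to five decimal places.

200.88889

Exact integral: ∫_1.5^5.5 f(x) dx = 864.
L_6 ≈ 663.1111111.
Error ≈ 864 − 663.1111111 ≈ 200.88889.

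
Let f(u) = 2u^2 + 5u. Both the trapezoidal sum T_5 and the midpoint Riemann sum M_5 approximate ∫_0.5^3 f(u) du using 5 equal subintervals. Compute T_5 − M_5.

0.3125

T_5 = 40.
M_5 = 39.6875.
T_5 − M_5 = 0.3125.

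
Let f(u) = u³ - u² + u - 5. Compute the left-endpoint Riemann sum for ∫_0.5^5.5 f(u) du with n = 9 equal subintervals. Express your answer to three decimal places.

Δu = (5.5 − 0.5)/9 = 5/9.
Left endpoints: 0.5, 19/18, 29/18, 13/6, 49/18, 59/18, 23/6, 79/18, 89/18.
f(0.5) = -4.625, f(19/18) = -22643/5832, f(29/18) = -10513/5832, f(13/6) = 571/216, f(49/18) = 61147/5832, f(59/18) = 132677/5832, f(23/6) = 8741/216, f(79/18) = 377137/5832, f(89/18) = 562067/5832.
Sum = Δu · [f(0.5) + f(19/18) + f(29/18) + ...].
Sum ≈ 126.155.

126.155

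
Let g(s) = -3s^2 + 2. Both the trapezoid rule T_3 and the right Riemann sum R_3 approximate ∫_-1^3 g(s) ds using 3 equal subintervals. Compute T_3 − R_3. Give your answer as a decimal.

T_3 ≈ -23.555556.
R_3 ≈ -39.555556.
T_3 − R_3 = 16.

16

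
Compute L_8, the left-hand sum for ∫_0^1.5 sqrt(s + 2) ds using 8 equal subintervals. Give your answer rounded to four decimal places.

2.4366

Δs = (1.5 − 0)/8 = 0.1875.
Left endpoints: 0, 0.1875, 0.375, 0.5625, 0.75, 0.9375, 1.125, 1.3125.
f(0) ≈ 1.4142, f(0.1875) ≈ 1.4790, f(0.375) ≈ 1.5411, f(0.5625) ≈ 1.6008, f(0.75) ≈ 1.6583, f(0.9375) ≈ 1.7139, f(1.125) ≈ 1.7678, f(1.3125) ≈ 1.8200.
Sum = Δs · [f(0) + f(0.1875) + f(0.375) + ...].
Sum ≈ 2.4366.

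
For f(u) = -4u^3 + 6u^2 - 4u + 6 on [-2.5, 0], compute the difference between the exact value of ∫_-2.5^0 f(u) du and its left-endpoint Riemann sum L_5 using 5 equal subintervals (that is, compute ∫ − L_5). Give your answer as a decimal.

-29.6875

Exact integral: ∫_-2.5^0 f(u) du = 97.8125.
L_5 = 127.5.
Error = 97.8125 − 127.5 = -29.6875.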